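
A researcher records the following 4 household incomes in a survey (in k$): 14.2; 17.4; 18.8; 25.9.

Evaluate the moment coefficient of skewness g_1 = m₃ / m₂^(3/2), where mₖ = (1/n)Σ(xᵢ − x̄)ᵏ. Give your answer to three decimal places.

0.630

x̄ = (14.2 + 17.4 + 18.8 + 25.9) / 4 = 19.0750
deviations (xᵢ − x̄): -4.8750, -1.6750, -0.2750, 6.8250
Σ(xᵢ − x̄)² = 73.2275 ⇒ m₂ = 73.2275/4 = 18.30687
Σ(xᵢ − x̄)³ = 197.3351 ⇒ m₃ = 197.3351/4 = 49.33378
m₂^(3/2) = 18.30687^(1.5) = 78.32877
g_1 = m₃ / m₂^(3/2) = 49.33378 / 78.32877 ≈ 0.630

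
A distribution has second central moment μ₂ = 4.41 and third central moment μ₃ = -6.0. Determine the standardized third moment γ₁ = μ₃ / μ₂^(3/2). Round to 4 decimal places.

-0.6479

σ = √μ₂ = √4.41 = 2.10000
σ³ = μ₂^(3/2) = 9.26100
γ₁ = μ₃/σ³ = -6.0 / 9.26100 ≈ -0.6479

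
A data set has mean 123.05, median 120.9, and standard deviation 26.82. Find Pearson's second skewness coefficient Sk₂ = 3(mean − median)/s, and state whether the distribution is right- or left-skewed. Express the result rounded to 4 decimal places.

Sk₂ = 3(123.05 − 120.9) / 26.82 = 3 × 2.1500 / 26.82
    = 6.4500 / 26.82 ≈ 0.2405
Sk₂ > 0 ⇒ mean > median ⇒ right-skewed (positive skew).

0.2405, right-skewed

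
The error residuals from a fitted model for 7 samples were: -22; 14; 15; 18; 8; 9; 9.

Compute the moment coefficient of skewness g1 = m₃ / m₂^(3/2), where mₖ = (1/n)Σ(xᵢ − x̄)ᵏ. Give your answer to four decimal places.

-1.7149

x̄ = (-22 + 14 + 15 + 18 + 8 + 9 + 9) / 7 = 7.2857
deviations (xᵢ − x̄): -29.2857, 6.7143, 7.7143, 10.7143, 0.7143, 1.7143, 1.7143
Σ(xᵢ − x̄)² = 1083.4286 ⇒ m₂ = 1083.4286/7 = 154.77551
Σ(xᵢ − x̄)³ = -23114.8163 ⇒ m₃ = -23114.8163/7 = -3302.11662
m₂^(3/2) = 154.77551^(1.5) = 1925.54364
g1 = m₃ / m₂^(3/2) = -3302.11662 / 1925.54364 ≈ -1.7149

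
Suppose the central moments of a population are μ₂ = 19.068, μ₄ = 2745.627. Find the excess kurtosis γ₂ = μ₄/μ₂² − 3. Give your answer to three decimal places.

μ₂² = 19.068² = 363.58862
μ₄/μ₂² = 2745.627 / 363.58862 = 7.55147
γ₂ = 7.55147 − 3 ≈ 4.551

4.551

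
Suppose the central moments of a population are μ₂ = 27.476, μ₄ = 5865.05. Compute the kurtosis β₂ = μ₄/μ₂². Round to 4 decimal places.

μ₂² = 27.476² = 754.93058
μ₄/μ₂² = 5865.05 / 754.93058 = 7.76899
β₂ ≈ 7.7690

7.7690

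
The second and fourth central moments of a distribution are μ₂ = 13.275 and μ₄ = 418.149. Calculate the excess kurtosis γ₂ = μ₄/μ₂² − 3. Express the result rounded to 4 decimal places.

μ₂² = 13.275² = 176.22563
μ₄/μ₂² = 418.149 / 176.22563 = 2.37280
γ₂ = 2.37280 − 3 ≈ -0.6272

-0.6272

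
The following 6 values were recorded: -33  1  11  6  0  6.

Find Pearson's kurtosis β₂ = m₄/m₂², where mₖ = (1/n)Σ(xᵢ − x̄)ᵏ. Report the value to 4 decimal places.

3.7801

x̄ = -1.5000
Σ(xᵢ − x̄)² = 1269.5000 ⇒ m₂ = 211.58333
Σ(xᵢ − x̄)⁴ = 1015346.3750 ⇒ m₄ = 169224.39583
m₂² = 44767.50694
β₂ = m₄/m₂² = 169224.39583 / 44767.50694 ≈ 3.7801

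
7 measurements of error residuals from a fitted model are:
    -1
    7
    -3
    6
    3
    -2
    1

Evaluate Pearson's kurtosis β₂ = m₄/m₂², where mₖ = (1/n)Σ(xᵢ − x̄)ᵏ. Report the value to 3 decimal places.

x̄ = 1.5714
Σ(xᵢ − x̄)² = 91.7143 ⇒ m₂ = 13.10204
Σ(xᵢ − x̄)⁴ = 1900.4956 ⇒ m₄ = 271.49938
m₂² = 171.66347
β₂ = m₄/m₂² = 271.49938 / 171.66347 ≈ 1.582

1.582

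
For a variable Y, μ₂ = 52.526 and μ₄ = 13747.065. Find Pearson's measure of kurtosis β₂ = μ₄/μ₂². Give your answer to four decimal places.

4.9827

μ₂² = 52.526² = 2758.98068
μ₄/μ₂² = 13747.065 / 2758.98068 = 4.98266
β₂ ≈ 4.9827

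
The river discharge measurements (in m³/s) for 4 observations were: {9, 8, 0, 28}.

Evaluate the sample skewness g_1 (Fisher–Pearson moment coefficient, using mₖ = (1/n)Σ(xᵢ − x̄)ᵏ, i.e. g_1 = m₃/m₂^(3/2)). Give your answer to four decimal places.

x̄ = (9 + 8 + 0 + 28) / 4 = 11.2500
deviations (xᵢ − x̄): -2.2500, -3.2500, -11.2500, 16.7500
Σ(xᵢ − x̄)² = 422.7500 ⇒ m₂ = 422.7500/4 = 105.68750
Σ(xᵢ − x̄)³ = 3229.8750 ⇒ m₃ = 3229.8750/4 = 807.46875
m₂^(3/2) = 105.68750^(1.5) = 1086.51428
g_1 = m₃ / m₂^(3/2) = 807.46875 / 1086.51428 ≈ 0.7432

0.7432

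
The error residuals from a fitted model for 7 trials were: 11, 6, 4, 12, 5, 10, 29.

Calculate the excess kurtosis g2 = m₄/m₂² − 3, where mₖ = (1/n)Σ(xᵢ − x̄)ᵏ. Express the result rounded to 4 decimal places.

1.0248

x̄ = 11.0000
Σ(xᵢ − x̄)² = 436.0000 ⇒ m₂ = 62.28571
Σ(xᵢ − x̄)⁴ = 109300.0000 ⇒ m₄ = 15614.28571
m₂² = 3879.51020
g2 = m₄/m₂² − 3 = 4.02481 − 3 ≈ 1.0248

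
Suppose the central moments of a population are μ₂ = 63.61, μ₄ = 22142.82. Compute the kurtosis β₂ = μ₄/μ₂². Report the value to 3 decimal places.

μ₂² = 63.61² = 4046.23210
μ₄/μ₂² = 22142.82 / 4046.23210 = 5.47245
β₂ ≈ 5.472

5.472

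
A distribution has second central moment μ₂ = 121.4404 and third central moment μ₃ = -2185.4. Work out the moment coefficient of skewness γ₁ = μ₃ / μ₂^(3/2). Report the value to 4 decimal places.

-1.6330

σ = √μ₂ = √121.4404 = 11.02000
σ³ = μ₂^(3/2) = 1338.27321
γ₁ = μ₃/σ³ = -2185.4 / 1338.27321 ≈ -1.6330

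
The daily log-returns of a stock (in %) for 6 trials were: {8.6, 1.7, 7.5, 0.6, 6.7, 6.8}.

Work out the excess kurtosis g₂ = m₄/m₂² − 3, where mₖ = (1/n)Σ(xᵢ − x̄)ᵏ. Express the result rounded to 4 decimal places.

-1.3858

x̄ = 5.3167
Σ(xᵢ − x̄)² = 54.9883 ⇒ m₂ = 9.16472
Σ(xᵢ − x̄)⁴ = 813.4615 ⇒ m₄ = 135.57691
m₂² = 83.99213
g₂ = m₄/m₂² − 3 = 1.61416 − 3 ≈ -1.3858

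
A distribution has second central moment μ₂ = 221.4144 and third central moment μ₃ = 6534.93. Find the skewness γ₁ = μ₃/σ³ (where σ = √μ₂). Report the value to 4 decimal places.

1.9835

σ = √μ₂ = √221.4144 = 14.88000
σ³ = μ₂^(3/2) = 3294.64627
γ₁ = μ₃/σ³ = 6534.93 / 3294.64627 ≈ 1.9835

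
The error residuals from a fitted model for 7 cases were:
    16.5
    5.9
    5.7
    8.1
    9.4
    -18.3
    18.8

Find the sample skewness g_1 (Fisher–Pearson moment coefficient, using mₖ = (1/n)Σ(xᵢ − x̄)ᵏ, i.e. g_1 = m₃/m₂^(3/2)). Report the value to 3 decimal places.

x̄ = (16.5 + 5.9 + 5.7 + 8.1 + 9.4 - 18.3 + 18.8) / 7 = 6.5857
deviations (xᵢ − x̄): 9.9143, -0.6857, -0.8857, 1.5143, 2.8143, -24.8857, 12.2143
Σ(xᵢ − x̄)² = 878.2486 ⇒ m₂ = 878.2486/7 = 125.46408
Σ(xᵢ − x̄)³ = -12590.2078 ⇒ m₃ = -12590.2078/7 = -1798.60111
m₂^(3/2) = 125.46408^(1.5) = 1405.33259
g_1 = m₃ / m₂^(3/2) = -1798.60111 / 1405.33259 ≈ -1.280

-1.280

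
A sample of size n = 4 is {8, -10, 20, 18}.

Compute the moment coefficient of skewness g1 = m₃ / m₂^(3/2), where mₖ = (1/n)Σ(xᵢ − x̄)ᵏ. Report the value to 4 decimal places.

-0.7167

x̄ = (8 - 10 + 20 + 18) / 4 = 9.0000
deviations (xᵢ − x̄): -1.0000, -19.0000, 11.0000, 9.0000
Σ(xᵢ − x̄)² = 564.0000 ⇒ m₂ = 564.0000/4 = 141.00000
Σ(xᵢ − x̄)³ = -4800.0000 ⇒ m₃ = -4800.0000/4 = -1200.00000
m₂^(3/2) = 141.00000^(1.5) = 1674.28223
g1 = m₃ / m₂^(3/2) = -1200.00000 / 1674.28223 ≈ -0.7167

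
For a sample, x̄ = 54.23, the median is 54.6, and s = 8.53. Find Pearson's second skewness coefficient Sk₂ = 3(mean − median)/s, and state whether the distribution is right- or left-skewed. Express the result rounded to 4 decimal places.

Sk₂ = 3(54.23 − 54.6) / 8.53 = 3 × -0.3700 / 8.53
    = -1.1100 / 8.53 ≈ -0.1301
Sk₂ < 0 ⇒ mean < median ⇒ left-skewed (negative skew).

-0.1301, left-skewed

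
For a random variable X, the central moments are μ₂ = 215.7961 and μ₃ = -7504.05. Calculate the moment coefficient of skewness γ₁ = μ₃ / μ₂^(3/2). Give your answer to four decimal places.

-2.3672

σ = √μ₂ = √215.7961 = 14.69000
σ³ = μ₂^(3/2) = 3170.04471
γ₁ = μ₃/σ³ = -7504.05 / 3170.04471 ≈ -2.3672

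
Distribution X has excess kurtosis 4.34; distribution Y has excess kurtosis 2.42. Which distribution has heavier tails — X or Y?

Higher excess kurtosis ⇒ heavier tails relative to the normal distribution.
4.34 vs 2.42: the larger is 4.34, so X has heavier tails.

X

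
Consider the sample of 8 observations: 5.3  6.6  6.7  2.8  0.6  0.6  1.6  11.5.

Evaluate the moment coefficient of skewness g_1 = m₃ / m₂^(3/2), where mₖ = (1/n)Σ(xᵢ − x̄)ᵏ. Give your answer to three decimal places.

0.636

x̄ = (5.3 + 6.6 + 6.7 + 2.8 + 0.6 + 0.6 + 1.6 + 11.5) / 8 = 4.4625
deviations (xᵢ − x̄): 0.8375, 2.1375, 2.2375, -1.6625, -3.8625, -3.8625, -2.8625, 7.0375
Σ(xᵢ − x̄)² = 100.5988 ⇒ m₂ = 100.5988/8 = 12.57484
Σ(xᵢ − x̄)³ = 226.7988 ⇒ m₃ = 226.7988/8 = 28.34985
m₂^(3/2) = 12.57484^(1.5) = 44.59169
g_1 = m₃ / m₂^(3/2) = 28.34985 / 44.59169 ≈ 0.636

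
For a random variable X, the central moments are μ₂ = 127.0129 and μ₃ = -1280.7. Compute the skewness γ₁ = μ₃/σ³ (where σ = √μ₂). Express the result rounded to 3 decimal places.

-0.895

σ = √μ₂ = √127.0129 = 11.27000
σ³ = μ₂^(3/2) = 1431.43538
γ₁ = μ₃/σ³ = -1280.7 / 1431.43538 ≈ -0.895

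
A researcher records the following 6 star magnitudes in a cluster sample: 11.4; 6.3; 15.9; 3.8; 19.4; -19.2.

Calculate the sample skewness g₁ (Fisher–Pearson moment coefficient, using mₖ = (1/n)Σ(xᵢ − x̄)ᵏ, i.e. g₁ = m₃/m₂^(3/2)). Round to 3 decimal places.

-1.114

x̄ = (11.4 + 6.3 + 15.9 + 3.8 + 19.4 - 19.2) / 6 = 6.2667
deviations (xᵢ − x̄): 5.1333, 0.0333, 9.6333, -2.4667, 13.1333, -25.4667
Σ(xᵢ − x̄)² = 946.2733 ⇒ m₂ = 946.2733/6 = 157.71222
Σ(xᵢ − x̄)³ = -13236.8944 ⇒ m₃ = -13236.8944/6 = -2206.14907
m₂^(3/2) = 157.71222^(1.5) = 1980.60571
g₁ = m₃ / m₂^(3/2) = -2206.14907 / 1980.60571 ≈ -1.114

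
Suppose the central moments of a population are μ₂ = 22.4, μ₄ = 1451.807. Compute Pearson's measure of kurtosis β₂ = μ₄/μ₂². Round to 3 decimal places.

2.893

μ₂² = 22.4² = 501.76000
μ₄/μ₂² = 1451.807 / 501.76000 = 2.89343
β₂ ≈ 2.893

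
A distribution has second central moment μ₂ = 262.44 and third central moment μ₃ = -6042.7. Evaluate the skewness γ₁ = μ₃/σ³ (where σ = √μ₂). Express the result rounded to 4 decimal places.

σ = √μ₂ = √262.44 = 16.20000
σ³ = μ₂^(3/2) = 4251.52800
γ₁ = μ₃/σ³ = -6042.7 / 4251.52800 ≈ -1.4213

-1.4213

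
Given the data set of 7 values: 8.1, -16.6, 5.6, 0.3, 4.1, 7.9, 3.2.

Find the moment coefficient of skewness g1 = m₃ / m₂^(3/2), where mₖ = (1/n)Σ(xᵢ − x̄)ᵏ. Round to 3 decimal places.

-1.633

x̄ = (8.1 - 16.6 + 5.6 + 0.3 + 4.1 + 7.9 + 3.2) / 7 = 1.8000
deviations (xᵢ − x̄): 6.3000, -18.4000, 3.8000, -1.5000, 2.3000, 6.1000, 1.4000
Σ(xᵢ − x̄)² = 439.4000 ⇒ m₂ = 439.4000/7 = 62.77143
Σ(xᵢ − x̄)³ = -5686.0680 ⇒ m₃ = -5686.0680/7 = -812.29543
m₂^(3/2) = 62.77143^(1.5) = 497.32812
g1 = m₃ / m₂^(3/2) = -812.29543 / 497.32812 ≈ -1.633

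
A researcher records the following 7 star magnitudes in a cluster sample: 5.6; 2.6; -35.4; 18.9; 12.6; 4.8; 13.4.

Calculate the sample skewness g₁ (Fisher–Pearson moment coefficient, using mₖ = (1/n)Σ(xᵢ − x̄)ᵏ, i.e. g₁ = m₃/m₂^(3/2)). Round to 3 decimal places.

x̄ = (5.6 + 2.6 - 35.4 + 18.9 + 12.6 + 4.8 + 13.4) / 7 = 3.2143
deviations (xᵢ − x̄): 2.3857, -0.6143, -38.6143, 15.6857, 9.3857, 1.5857, 10.1857
Σ(xᵢ − x̄)² = 1937.5286 ⇒ m₂ = 1937.5286/7 = 276.78980
Σ(xᵢ − x̄)³ = -51816.1040 ⇒ m₃ = -51816.1040/7 = -7402.30057
m₂^(3/2) = 276.78980^(1.5) = 4604.95206
g₁ = m₃ / m₂^(3/2) = -7402.30057 / 4604.95206 ≈ -1.607

-1.607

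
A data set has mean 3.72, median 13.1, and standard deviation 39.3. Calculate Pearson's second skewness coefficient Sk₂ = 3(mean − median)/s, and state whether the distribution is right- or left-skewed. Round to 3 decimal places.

Sk₂ = 3(3.72 − 13.1) / 39.3 = 3 × -9.3800 / 39.3
    = -28.1400 / 39.3 ≈ -0.716
Sk₂ < 0 ⇒ mean < median ⇒ left-skewed (negative skew).

-0.716, left-skewed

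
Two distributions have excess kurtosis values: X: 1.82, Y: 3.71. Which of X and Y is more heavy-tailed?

Higher excess kurtosis ⇒ heavier tails relative to the normal distribution.
1.82 vs 3.71: the larger is 3.71, so Y has heavier tails.

Y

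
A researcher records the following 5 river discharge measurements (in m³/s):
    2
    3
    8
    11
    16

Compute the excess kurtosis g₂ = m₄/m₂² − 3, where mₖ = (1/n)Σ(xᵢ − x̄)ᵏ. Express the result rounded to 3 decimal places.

x̄ = 8.0000
Σ(xᵢ − x̄)² = 134.0000 ⇒ m₂ = 26.80000
Σ(xᵢ − x̄)⁴ = 6098.0000 ⇒ m₄ = 1219.60000
m₂² = 718.24000
g₂ = m₄/m₂² − 3 = 1.69804 − 3 ≈ -1.302

-1.302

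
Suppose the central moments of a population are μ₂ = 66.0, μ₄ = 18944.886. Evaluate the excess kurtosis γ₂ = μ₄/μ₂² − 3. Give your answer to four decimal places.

μ₂² = 66.0² = 4356.00000
μ₄/μ₂² = 18944.886 / 4356.00000 = 4.34915
γ₂ = 4.34915 − 3 ≈ 1.3491

1.3491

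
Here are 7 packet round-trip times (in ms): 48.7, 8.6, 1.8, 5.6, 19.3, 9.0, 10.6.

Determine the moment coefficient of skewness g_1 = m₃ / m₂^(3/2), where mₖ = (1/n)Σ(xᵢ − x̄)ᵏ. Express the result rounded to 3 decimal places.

x̄ = (48.7 + 8.6 + 1.8 + 5.6 + 19.3 + 9.0 + 10.6) / 7 = 14.8000
deviations (xᵢ − x̄): 33.9000, -6.2000, -13.0000, -9.2000, 4.5000, -5.8000, -4.2000
Σ(xᵢ − x̄)² = 1512.8200 ⇒ m₂ = 1512.8200/7 = 216.11714
Σ(xᵢ − x̄)³ = 35566.1280 ⇒ m₃ = 35566.1280/7 = 5080.87543
m₂^(3/2) = 216.11714^(1.5) = 3177.12152
g_1 = m₃ / m₂^(3/2) = 5080.87543 / 3177.12152 ≈ 1.599

1.599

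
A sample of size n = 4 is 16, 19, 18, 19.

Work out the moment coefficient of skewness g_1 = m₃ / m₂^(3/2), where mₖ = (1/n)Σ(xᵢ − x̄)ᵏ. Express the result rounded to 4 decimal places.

x̄ = (16 + 19 + 18 + 19) / 4 = 18.0000
deviations (xᵢ − x̄): -2.0000, 1.0000, 0.0000, 1.0000
Σ(xᵢ − x̄)² = 6.0000 ⇒ m₂ = 6.0000/4 = 1.50000
Σ(xᵢ − x̄)³ = -6.0000 ⇒ m₃ = -6.0000/4 = -1.50000
m₂^(3/2) = 1.50000^(1.5) = 1.83712
g_1 = m₃ / m₂^(3/2) = -1.50000 / 1.83712 ≈ -0.8165

-0.8165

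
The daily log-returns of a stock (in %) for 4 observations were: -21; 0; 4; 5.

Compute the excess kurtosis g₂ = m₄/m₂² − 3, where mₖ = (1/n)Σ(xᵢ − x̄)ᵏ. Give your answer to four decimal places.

-0.7568

x̄ = -3.0000
Σ(xᵢ − x̄)² = 446.0000 ⇒ m₂ = 111.50000
Σ(xᵢ − x̄)⁴ = 111554.0000 ⇒ m₄ = 27888.50000
m₂² = 12432.25000
g₂ = m₄/m₂² − 3 = 2.24324 − 3 ≈ -0.7568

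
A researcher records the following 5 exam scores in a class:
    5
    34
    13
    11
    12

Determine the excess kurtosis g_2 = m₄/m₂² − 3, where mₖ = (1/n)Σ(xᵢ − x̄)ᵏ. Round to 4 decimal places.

x̄ = 15.0000
Σ(xᵢ − x̄)² = 490.0000 ⇒ m₂ = 98.00000
Σ(xᵢ − x̄)⁴ = 140674.0000 ⇒ m₄ = 28134.80000
m₂² = 9604.00000
g_2 = m₄/m₂² − 3 = 2.92949 − 3 ≈ -0.0705

-0.0705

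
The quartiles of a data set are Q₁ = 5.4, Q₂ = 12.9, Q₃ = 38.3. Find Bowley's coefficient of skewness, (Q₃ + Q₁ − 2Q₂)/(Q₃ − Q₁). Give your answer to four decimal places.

numerator: Q₃ + Q₁ − 2Q₂ = 38.3 + 5.4 − 2×12.9 = 17.9000
denominator: Q₃ − Q₁ = 38.3 − 5.4 = 32.9000
Bowley skewness = 17.9000 / 32.9000 ≈ 0.5441

0.5441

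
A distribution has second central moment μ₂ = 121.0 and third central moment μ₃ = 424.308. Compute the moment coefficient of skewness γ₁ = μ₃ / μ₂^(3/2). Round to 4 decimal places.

0.3188

σ = √μ₂ = √121.0 = 11.00000
σ³ = μ₂^(3/2) = 1331.00000
γ₁ = μ₃/σ³ = 424.308 / 1331.00000 ≈ 0.3188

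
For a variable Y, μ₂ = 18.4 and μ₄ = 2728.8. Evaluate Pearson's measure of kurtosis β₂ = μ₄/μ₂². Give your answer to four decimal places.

8.0600

μ₂² = 18.4² = 338.56000
μ₄/μ₂² = 2728.8 / 338.56000 = 8.06002
β₂ ≈ 8.0600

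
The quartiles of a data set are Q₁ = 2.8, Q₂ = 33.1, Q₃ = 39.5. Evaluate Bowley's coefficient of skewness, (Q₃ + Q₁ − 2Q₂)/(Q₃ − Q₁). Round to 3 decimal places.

-0.651

numerator: Q₃ + Q₁ − 2Q₂ = 39.5 + 2.8 − 2×33.1 = -23.9000
denominator: Q₃ − Q₁ = 39.5 − 2.8 = 36.7000
Bowley skewness = -23.9000 / 36.7000 ≈ -0.651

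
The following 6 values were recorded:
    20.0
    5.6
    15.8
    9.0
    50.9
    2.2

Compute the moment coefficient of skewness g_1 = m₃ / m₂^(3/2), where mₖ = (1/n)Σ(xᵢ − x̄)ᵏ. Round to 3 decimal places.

1.280

x̄ = (20.0 + 5.6 + 15.8 + 9.0 + 50.9 + 2.2) / 6 = 17.2500
deviations (xᵢ − x̄): 2.7500, -11.6500, -1.4500, -8.2500, 33.6500, -15.0500
Σ(xᵢ − x̄)² = 1572.2750 ⇒ m₂ = 1572.2750/6 = 262.04583
Σ(xᵢ − x̄)³ = 32568.8550 ⇒ m₃ = 32568.8550/6 = 5428.14250
m₂^(3/2) = 262.04583^(1.5) = 4241.95335
g_1 = m₃ / m₂^(3/2) = 5428.14250 / 4241.95335 ≈ 1.280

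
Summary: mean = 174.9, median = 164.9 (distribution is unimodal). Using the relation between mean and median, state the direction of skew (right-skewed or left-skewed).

mean − median = 174.9 − 164.9 = 10.0
mean > median ⇒ the longer tail is on the right ⇒ right-skewed (positively skewed).

right-skewed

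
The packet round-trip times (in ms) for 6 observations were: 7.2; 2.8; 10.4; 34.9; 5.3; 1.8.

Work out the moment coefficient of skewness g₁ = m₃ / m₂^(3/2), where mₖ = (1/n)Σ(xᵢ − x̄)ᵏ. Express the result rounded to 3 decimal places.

1.549

x̄ = (7.2 + 2.8 + 10.4 + 34.9 + 5.3 + 1.8) / 6 = 10.4000
deviations (xᵢ − x̄): -3.2000, -7.6000, 0.0000, 24.5000, -5.1000, -8.6000
Σ(xᵢ − x̄)² = 768.2200 ⇒ m₂ = 768.2200/6 = 128.03667
Σ(xᵢ − x̄)³ = 13465.6740 ⇒ m₃ = 13465.6740/6 = 2244.27900
m₂^(3/2) = 128.03667^(1.5) = 1448.77699
g₁ = m₃ / m₂^(3/2) = 2244.27900 / 1448.77699 ≈ 1.549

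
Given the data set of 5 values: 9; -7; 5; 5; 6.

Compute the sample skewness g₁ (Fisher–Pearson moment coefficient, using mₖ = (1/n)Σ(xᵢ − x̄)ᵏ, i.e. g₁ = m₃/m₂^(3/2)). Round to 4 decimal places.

x̄ = (9 - 7 + 5 + 5 + 6) / 5 = 3.6000
deviations (xᵢ − x̄): 5.4000, -10.6000, 1.4000, 1.4000, 2.4000
Σ(xᵢ − x̄)² = 151.2000 ⇒ m₂ = 151.2000/5 = 30.24000
Σ(xᵢ − x̄)³ = -1014.2400 ⇒ m₃ = -1014.2400/5 = -202.84800
m₂^(3/2) = 30.24000^(1.5) = 166.29251
g₁ = m₃ / m₂^(3/2) = -202.84800 / 166.29251 ≈ -1.2198

-1.2198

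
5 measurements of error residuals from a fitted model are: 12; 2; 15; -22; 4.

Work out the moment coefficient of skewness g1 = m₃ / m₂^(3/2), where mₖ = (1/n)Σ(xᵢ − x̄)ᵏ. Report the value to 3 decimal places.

-1.006

x̄ = (12 + 2 + 15 - 22 + 4) / 5 = 2.2000
deviations (xᵢ − x̄): 9.8000, -0.2000, 12.8000, -24.2000, 1.8000
Σ(xᵢ − x̄)² = 848.8000 ⇒ m₂ = 848.8000/5 = 169.76000
Σ(xᵢ − x̄)³ = -11128.3200 ⇒ m₃ = -11128.3200/5 = -2225.66400
m₂^(3/2) = 169.76000^(1.5) = 2211.83665
g1 = m₃ / m₂^(3/2) = -2225.66400 / 2211.83665 ≈ -1.006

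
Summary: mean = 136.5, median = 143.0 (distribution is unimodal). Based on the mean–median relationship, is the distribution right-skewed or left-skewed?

mean − median = 136.5 − 143.0 = -6.5
mean < median ⇒ the longer tail is on the left ⇒ left-skewed (negatively skewed).

left-skewed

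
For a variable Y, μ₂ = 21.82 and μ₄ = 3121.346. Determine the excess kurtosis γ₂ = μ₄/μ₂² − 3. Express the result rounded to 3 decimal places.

μ₂² = 21.82² = 476.11240
μ₄/μ₂² = 3121.346 / 476.11240 = 6.55590
γ₂ = 6.55590 − 3 ≈ 3.556

3.556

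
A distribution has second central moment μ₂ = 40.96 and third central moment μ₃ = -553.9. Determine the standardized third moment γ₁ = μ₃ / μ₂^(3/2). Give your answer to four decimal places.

-2.1130

σ = √μ₂ = √40.96 = 6.40000
σ³ = μ₂^(3/2) = 262.14400
γ₁ = μ₃/σ³ = -553.9 / 262.14400 ≈ -2.1130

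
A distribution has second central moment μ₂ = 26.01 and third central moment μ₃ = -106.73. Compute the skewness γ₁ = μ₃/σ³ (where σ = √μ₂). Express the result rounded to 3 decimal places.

-0.805

σ = √μ₂ = √26.01 = 5.10000
σ³ = μ₂^(3/2) = 132.65100
γ₁ = μ₃/σ³ = -106.73 / 132.65100 ≈ -0.805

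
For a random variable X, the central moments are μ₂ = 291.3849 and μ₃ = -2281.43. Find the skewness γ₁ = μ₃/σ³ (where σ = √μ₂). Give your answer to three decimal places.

-0.459

σ = √μ₂ = √291.3849 = 17.07000
σ³ = μ₂^(3/2) = 4973.94024
γ₁ = μ₃/σ³ = -2281.43 / 4973.94024 ≈ -0.459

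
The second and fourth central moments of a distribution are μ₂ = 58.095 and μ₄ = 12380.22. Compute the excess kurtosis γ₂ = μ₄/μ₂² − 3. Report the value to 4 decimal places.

0.6682

μ₂² = 58.095² = 3375.02903
μ₄/μ₂² = 12380.22 / 3375.02903 = 3.66818
γ₂ = 3.66818 − 3 ≈ 0.6682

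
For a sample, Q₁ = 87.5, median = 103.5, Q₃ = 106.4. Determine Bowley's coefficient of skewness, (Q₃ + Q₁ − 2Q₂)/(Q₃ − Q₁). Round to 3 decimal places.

numerator: Q₃ + Q₁ − 2Q₂ = 106.4 + 87.5 − 2×103.5 = -13.1000
denominator: Q₃ − Q₁ = 106.4 − 87.5 = 18.9000
Bowley skewness = -13.1000 / 18.9000 ≈ -0.693

-0.693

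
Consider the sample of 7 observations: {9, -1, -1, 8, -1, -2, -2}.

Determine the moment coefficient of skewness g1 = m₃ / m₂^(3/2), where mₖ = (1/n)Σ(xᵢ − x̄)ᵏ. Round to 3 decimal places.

x̄ = (9 - 1 - 1 + 8 - 1 - 2 - 2) / 7 = 1.4286
deviations (xᵢ − x̄): 7.5714, -2.4286, -2.4286, 6.5714, -2.4286, -3.4286, -3.4286
Σ(xᵢ − x̄)² = 141.7143 ⇒ m₂ = 141.7143/7 = 20.24490
Σ(xᵢ − x̄)³ = 594.2449 ⇒ m₃ = 594.2449/7 = 84.89213
m₂^(3/2) = 20.24490^(1.5) = 91.09056
g1 = m₃ / m₂^(3/2) = 84.89213 / 91.09056 ≈ 0.932

0.932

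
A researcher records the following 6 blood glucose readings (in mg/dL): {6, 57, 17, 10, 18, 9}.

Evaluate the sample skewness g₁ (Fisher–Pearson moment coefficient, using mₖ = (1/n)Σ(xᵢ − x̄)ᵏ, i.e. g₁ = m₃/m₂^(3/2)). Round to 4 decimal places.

1.5505

x̄ = (6 + 57 + 17 + 10 + 18 + 9) / 6 = 19.5000
deviations (xᵢ − x̄): -13.5000, 37.5000, -2.5000, -9.5000, -1.5000, -10.5000
Σ(xᵢ − x̄)² = 1797.5000 ⇒ m₂ = 1797.5000/6 = 299.58333
Σ(xᵢ − x̄)³ = 48240.0000 ⇒ m₃ = 48240.0000/6 = 8040.00000
m₂^(3/2) = 299.58333^(1.5) = 5185.33086
g₁ = m₃ / m₂^(3/2) = 8040.00000 / 5185.33086 ≈ 1.5505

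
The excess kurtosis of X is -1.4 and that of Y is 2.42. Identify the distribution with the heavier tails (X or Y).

Y

Higher excess kurtosis ⇒ heavier tails relative to the normal distribution.
-1.4 vs 2.42: the larger is 2.42, so Y has heavier tails. (Y is leptokurtic — heavier-than-normal tails; the other is platykurtic.)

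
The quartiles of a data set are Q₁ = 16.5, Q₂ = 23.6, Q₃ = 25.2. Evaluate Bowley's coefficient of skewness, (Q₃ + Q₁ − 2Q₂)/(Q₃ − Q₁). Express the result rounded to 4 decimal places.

-0.6322

numerator: Q₃ + Q₁ − 2Q₂ = 25.2 + 16.5 − 2×23.6 = -5.5000
denominator: Q₃ − Q₁ = 25.2 − 16.5 = 8.7000
Bowley skewness = -5.5000 / 8.7000 ≈ -0.6322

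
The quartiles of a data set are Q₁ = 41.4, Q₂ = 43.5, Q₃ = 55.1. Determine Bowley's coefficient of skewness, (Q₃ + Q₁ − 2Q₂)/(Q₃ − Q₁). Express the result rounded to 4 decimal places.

0.6934

numerator: Q₃ + Q₁ − 2Q₂ = 55.1 + 41.4 − 2×43.5 = 9.5000
denominator: Q₃ − Q₁ = 55.1 − 41.4 = 13.7000
Bowley skewness = 9.5000 / 13.7000 ≈ 0.6934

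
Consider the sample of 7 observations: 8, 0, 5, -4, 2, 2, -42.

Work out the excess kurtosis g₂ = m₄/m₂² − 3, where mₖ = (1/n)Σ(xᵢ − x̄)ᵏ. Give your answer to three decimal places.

x̄ = -4.1429
Σ(xᵢ − x̄)² = 1756.8571 ⇒ m₂ = 250.97959
Σ(xᵢ − x̄)⁴ = 2085828.1341 ⇒ m₄ = 297975.44773
m₂² = 62990.75552
g₂ = m₄/m₂² − 3 = 4.73046 − 3 ≈ 1.730

1.730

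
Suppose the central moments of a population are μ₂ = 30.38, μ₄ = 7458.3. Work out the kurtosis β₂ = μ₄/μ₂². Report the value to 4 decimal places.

μ₂² = 30.38² = 922.94440
μ₄/μ₂² = 7458.3 / 922.94440 = 8.08099
β₂ ≈ 8.0810

8.0810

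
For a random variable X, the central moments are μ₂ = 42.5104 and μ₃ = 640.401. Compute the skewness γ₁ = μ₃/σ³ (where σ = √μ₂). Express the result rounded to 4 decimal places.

2.3105

σ = √μ₂ = √42.5104 = 6.52000
σ³ = μ₂^(3/2) = 277.16781
γ₁ = μ₃/σ³ = 640.401 / 277.16781 ≈ 2.3105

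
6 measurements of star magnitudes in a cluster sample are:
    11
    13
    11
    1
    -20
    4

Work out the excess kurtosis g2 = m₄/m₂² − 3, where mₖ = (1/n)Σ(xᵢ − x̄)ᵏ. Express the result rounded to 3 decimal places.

0.231

x̄ = 3.3333
Σ(xᵢ − x̄)² = 761.3333 ⇒ m₂ = 126.88889
Σ(xᵢ − x̄)⁴ = 312091.1111 ⇒ m₄ = 52015.18519
m₂² = 16100.79012
g2 = m₄/m₂² − 3 = 3.23060 − 3 ≈ 0.231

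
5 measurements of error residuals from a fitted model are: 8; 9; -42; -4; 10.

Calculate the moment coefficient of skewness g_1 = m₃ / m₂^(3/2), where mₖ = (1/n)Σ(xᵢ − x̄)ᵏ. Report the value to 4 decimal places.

x̄ = (8 + 9 - 42 - 4 + 10) / 5 = -3.8000
deviations (xᵢ − x̄): 11.8000, 12.8000, -38.2000, -0.2000, 13.8000
Σ(xᵢ − x̄)² = 1952.8000 ⇒ m₂ = 1952.8000/5 = 390.56000
Σ(xᵢ − x̄)³ = -49374.7200 ⇒ m₃ = -49374.7200/5 = -9874.94400
m₂^(3/2) = 390.56000^(1.5) = 7718.47751
g_1 = m₃ / m₂^(3/2) = -9874.94400 / 7718.47751 ≈ -1.2794

-1.2794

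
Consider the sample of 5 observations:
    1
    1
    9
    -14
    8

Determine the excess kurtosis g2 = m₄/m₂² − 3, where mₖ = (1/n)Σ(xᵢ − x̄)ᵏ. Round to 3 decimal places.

-0.500

x̄ = 1.0000
Σ(xᵢ − x̄)² = 338.0000 ⇒ m₂ = 67.60000
Σ(xᵢ − x̄)⁴ = 57122.0000 ⇒ m₄ = 11424.40000
m₂² = 4569.76000
g2 = m₄/m₂² − 3 = 2.50000 − 3 ≈ -0.500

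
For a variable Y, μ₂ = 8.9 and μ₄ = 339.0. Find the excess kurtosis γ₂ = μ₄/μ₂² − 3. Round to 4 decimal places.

1.2798

μ₂² = 8.9² = 79.21000
μ₄/μ₂² = 339.0 / 79.21000 = 4.27976
γ₂ = 4.27976 − 3 ≈ 1.2798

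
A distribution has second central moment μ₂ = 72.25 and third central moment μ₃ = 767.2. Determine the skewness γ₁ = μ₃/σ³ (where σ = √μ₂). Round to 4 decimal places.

σ = √μ₂ = √72.25 = 8.50000
σ³ = μ₂^(3/2) = 614.12500
γ₁ = μ₃/σ³ = 767.2 / 614.12500 ≈ 1.2493

1.2493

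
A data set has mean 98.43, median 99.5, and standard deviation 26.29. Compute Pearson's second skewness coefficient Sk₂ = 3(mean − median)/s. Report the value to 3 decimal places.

-0.122

Sk₂ = 3(98.43 − 99.5) / 26.29 = 3 × -1.0700 / 26.29
    = -3.2100 / 26.29 ≈ -0.122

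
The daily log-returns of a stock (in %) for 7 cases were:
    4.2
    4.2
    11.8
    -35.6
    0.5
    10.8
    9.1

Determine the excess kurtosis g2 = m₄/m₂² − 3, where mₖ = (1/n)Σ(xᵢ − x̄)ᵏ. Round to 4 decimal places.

x̄ = 0.7143
Σ(xᵢ − x̄)² = 1638.0086 ⇒ m₂ = 234.00122
Σ(xᵢ − x̄)⁴ = 1769731.9987 ⇒ m₄ = 252818.85696
m₂² = 54756.57306
g2 = m₄/m₂² − 3 = 4.61714 − 3 ≈ 1.6171

1.6171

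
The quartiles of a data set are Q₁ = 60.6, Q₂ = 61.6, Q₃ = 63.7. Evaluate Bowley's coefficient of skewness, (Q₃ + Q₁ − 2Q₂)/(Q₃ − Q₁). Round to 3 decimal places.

numerator: Q₃ + Q₁ − 2Q₂ = 63.7 + 60.6 − 2×61.6 = 1.1000
denominator: Q₃ − Q₁ = 63.7 − 60.6 = 3.1000
Bowley skewness = 1.1000 / 3.1000 ≈ 0.355

0.355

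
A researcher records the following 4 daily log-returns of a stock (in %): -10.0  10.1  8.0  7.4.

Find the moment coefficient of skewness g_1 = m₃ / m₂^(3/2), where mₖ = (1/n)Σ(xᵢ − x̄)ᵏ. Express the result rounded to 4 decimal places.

-1.1003

x̄ = (-10.0 + 10.1 + 8.0 + 7.4) / 4 = 3.8750
deviations (xᵢ − x̄): -13.8750, 6.2250, 4.1250, 3.5250
Σ(xᵢ − x̄)² = 260.7075 ⇒ m₂ = 260.7075/4 = 65.17688
Σ(xᵢ − x̄)³ = -2315.9419 ⇒ m₃ = -2315.9419/4 = -578.98547
m₂^(3/2) = 65.17688^(1.5) = 526.18723
g_1 = m₃ / m₂^(3/2) = -578.98547 / 526.18723 ≈ -1.1003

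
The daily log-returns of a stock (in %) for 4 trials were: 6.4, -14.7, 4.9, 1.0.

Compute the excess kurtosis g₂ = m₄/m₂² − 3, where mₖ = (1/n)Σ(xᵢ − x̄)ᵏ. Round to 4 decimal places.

x̄ = -0.6000
Σ(xᵢ − x̄)² = 280.6200 ⇒ m₂ = 70.15500
Σ(xᵢ − x̄)⁴ = 42848.0322 ⇒ m₄ = 10712.00805
m₂² = 4921.72403
g₂ = m₄/m₂² − 3 = 2.17647 − 3 ≈ -0.8235

-0.8235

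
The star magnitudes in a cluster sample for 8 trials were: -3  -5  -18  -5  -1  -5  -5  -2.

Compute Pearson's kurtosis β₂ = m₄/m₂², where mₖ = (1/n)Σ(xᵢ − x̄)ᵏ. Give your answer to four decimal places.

5.2090

x̄ = -5.5000
Σ(xᵢ − x̄)² = 196.0000 ⇒ m₂ = 24.50000
Σ(xᵢ − x̄)⁴ = 25013.5000 ⇒ m₄ = 3126.68750
m₂² = 600.25000
β₂ = m₄/m₂² = 3126.68750 / 600.25000 ≈ 5.2090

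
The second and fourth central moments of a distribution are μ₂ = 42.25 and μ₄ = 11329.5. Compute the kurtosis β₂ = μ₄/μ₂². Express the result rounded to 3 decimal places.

μ₂² = 42.25² = 1785.06250
μ₄/μ₂² = 11329.5 / 1785.06250 = 6.34684
β₂ ≈ 6.347

6.347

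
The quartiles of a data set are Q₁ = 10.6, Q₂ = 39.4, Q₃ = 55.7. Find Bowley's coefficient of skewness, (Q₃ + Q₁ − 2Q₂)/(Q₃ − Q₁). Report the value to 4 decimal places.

-0.2772

numerator: Q₃ + Q₁ − 2Q₂ = 55.7 + 10.6 − 2×39.4 = -12.5000
denominator: Q₃ − Q₁ = 55.7 − 10.6 = 45.1000
Bowley skewness = -12.5000 / 45.1000 ≈ -0.2772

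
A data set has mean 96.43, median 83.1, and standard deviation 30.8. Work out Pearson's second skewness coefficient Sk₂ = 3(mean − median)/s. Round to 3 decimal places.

Sk₂ = 3(96.43 − 83.1) / 30.8 = 3 × 13.3300 / 30.8
    = 39.9900 / 30.8 ≈ 1.298

1.298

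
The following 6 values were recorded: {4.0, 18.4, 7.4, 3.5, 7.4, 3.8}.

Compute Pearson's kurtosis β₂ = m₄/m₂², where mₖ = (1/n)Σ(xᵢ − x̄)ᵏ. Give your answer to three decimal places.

3.506

x̄ = 7.4167
Σ(xᵢ − x̄)² = 160.7283 ⇒ m₂ = 26.78806
Σ(xᵢ − x̄)⁴ = 15095.1591 ⇒ m₄ = 2515.85985
m₂² = 717.59992
β₂ = m₄/m₂² = 2515.85985 / 717.59992 ≈ 3.506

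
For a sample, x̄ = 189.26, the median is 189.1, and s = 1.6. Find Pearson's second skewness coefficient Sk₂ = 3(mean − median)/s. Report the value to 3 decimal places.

0.300

Sk₂ = 3(189.26 − 189.1) / 1.6 = 3 × 0.1600 / 1.6
    = 0.4800 / 1.6 ≈ 0.300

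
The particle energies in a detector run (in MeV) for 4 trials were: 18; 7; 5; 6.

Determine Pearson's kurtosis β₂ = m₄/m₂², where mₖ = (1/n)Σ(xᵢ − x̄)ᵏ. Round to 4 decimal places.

2.2856

x̄ = 9.0000
Σ(xᵢ − x̄)² = 110.0000 ⇒ m₂ = 27.50000
Σ(xᵢ − x̄)⁴ = 6914.0000 ⇒ m₄ = 1728.50000
m₂² = 756.25000
β₂ = m₄/m₂² = 1728.50000 / 756.25000 ≈ 2.2856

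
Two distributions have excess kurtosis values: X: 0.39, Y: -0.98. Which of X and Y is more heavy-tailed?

X

Higher excess kurtosis ⇒ heavier tails relative to the normal distribution.
0.39 vs -0.98: the larger is 0.39, so X has heavier tails. (X is leptokurtic — heavier-than-normal tails; the other is platykurtic.)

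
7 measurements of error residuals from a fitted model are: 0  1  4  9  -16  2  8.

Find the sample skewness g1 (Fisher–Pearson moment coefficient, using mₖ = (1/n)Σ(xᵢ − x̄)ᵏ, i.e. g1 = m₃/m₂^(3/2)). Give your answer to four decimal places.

x̄ = (0 + 1 + 4 + 9 - 16 + 2 + 8) / 7 = 1.1429
deviations (xᵢ − x̄): -1.1429, -0.1429, 2.8571, 7.8571, -17.1429, 0.8571, 6.8571
Σ(xᵢ − x̄)² = 412.8571 ⇒ m₂ = 412.8571/7 = 58.97959
Σ(xᵢ − x̄)³ = -4207.9592 ⇒ m₃ = -4207.9592/7 = -601.13703
m₂^(3/2) = 58.97959^(1.5) = 452.95248
g1 = m₃ / m₂^(3/2) = -601.13703 / 452.95248 ≈ -1.3272

-1.3272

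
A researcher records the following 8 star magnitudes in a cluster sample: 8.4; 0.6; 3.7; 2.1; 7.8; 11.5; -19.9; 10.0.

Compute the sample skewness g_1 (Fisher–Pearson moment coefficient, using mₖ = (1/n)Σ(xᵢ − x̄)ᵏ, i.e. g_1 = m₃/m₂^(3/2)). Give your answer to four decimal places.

-1.6399

x̄ = (8.4 + 0.6 + 3.7 + 2.1 + 7.8 + 11.5 - 19.9 + 10.0) / 8 = 3.0250
deviations (xᵢ − x̄): 5.3750, -2.4250, 0.6750, -0.9250, 4.7750, 8.4750, -22.9250, 6.9750
Σ(xᵢ − x̄)² = 704.9150 ⇒ m₂ = 704.9150/8 = 88.11437
Σ(xᵢ − x̄)³ = -10850.8867 ⇒ m₃ = -10850.8867/8 = -1356.36084
m₂^(3/2) = 88.11437^(1.5) = 827.12310
g_1 = m₃ / m₂^(3/2) = -1356.36084 / 827.12310 ≈ -1.6399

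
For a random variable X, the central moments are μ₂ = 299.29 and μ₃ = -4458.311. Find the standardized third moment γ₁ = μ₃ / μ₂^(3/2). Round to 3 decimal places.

σ = √μ₂ = √299.29 = 17.30000
σ³ = μ₂^(3/2) = 5177.71700
γ₁ = μ₃/σ³ = -4458.311 / 5177.71700 ≈ -0.861

-0.861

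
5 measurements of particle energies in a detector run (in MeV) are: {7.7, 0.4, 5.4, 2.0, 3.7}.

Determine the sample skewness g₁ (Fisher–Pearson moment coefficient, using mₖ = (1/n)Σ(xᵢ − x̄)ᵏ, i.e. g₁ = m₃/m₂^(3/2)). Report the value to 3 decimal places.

0.173

x̄ = (7.7 + 0.4 + 5.4 + 2.0 + 3.7) / 5 = 3.8400
deviations (xᵢ − x̄): 3.8600, -3.4400, 1.5600, -1.8400, -0.1400
Σ(xᵢ − x̄)² = 32.5720 ⇒ m₂ = 32.5720/5 = 6.51440
Σ(xᵢ − x̄)³ = 14.3690 ⇒ m₃ = 14.3690/5 = 2.87381
m₂^(3/2) = 6.51440^(1.5) = 16.62691
g₁ = m₃ / m₂^(3/2) = 2.87381 / 16.62691 ≈ 0.173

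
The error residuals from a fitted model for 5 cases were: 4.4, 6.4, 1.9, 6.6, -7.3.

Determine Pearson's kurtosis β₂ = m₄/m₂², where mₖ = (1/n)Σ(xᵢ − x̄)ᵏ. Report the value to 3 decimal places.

2.709

x̄ = 2.4000
Σ(xᵢ − x̄)² = 131.9800 ⇒ m₂ = 26.39600
Σ(xᵢ − x̄)⁴ = 9436.1602 ⇒ m₄ = 1887.23204
m₂² = 696.74882
β₂ = m₄/m₂² = 1887.23204 / 696.74882 ≈ 2.709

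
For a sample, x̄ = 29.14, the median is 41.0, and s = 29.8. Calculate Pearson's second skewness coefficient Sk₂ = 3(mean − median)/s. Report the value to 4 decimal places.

Sk₂ = 3(29.14 − 41.0) / 29.8 = 3 × -11.8600 / 29.8
    = -35.5800 / 29.8 ≈ -1.1940

-1.1940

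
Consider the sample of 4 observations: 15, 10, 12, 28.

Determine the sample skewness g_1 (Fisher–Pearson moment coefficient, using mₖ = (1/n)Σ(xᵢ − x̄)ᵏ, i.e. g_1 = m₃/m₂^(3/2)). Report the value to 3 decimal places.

0.942

x̄ = (15 + 10 + 12 + 28) / 4 = 16.2500
deviations (xᵢ − x̄): -1.2500, -6.2500, -4.2500, 11.7500
Σ(xᵢ − x̄)² = 196.7500 ⇒ m₂ = 196.7500/4 = 49.18750
Σ(xᵢ − x̄)³ = 1299.3750 ⇒ m₃ = 1299.3750/4 = 324.84375
m₂^(3/2) = 49.18750^(1.5) = 344.97063
g_1 = m₃ / m₂^(3/2) = 324.84375 / 344.97063 ≈ 0.942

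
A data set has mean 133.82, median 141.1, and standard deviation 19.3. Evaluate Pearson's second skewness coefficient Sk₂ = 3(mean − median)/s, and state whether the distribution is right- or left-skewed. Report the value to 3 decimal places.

-1.132, left-skewed

Sk₂ = 3(133.82 − 141.1) / 19.3 = 3 × -7.2800 / 19.3
    = -21.8400 / 19.3 ≈ -1.132
Sk₂ < 0 ⇒ mean < median ⇒ left-skewed (negative skew).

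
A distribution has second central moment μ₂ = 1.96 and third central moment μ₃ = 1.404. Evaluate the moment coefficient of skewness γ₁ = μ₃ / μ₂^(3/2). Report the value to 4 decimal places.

0.5117

σ = √μ₂ = √1.96 = 1.40000
σ³ = μ₂^(3/2) = 2.74400
γ₁ = μ₃/σ³ = 1.404 / 2.74400 ≈ 0.5117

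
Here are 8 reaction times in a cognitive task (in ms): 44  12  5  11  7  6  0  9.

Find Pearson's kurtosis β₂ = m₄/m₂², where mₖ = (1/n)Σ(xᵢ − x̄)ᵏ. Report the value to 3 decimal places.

5.331

x̄ = 11.7500
Σ(xᵢ − x̄)² = 1287.5000 ⇒ m₂ = 160.93750
Σ(xᵢ − x̄)⁴ = 1104526.9063 ⇒ m₄ = 138065.86328
m₂² = 25900.87891
β₂ = m₄/m₂² = 138065.86328 / 25900.87891 ≈ 5.331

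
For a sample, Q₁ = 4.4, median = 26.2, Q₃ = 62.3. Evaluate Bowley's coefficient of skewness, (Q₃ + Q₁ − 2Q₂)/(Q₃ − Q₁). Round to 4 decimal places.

0.2470

numerator: Q₃ + Q₁ − 2Q₂ = 62.3 + 4.4 − 2×26.2 = 14.3000
denominator: Q₃ − Q₁ = 62.3 − 4.4 = 57.9000
Bowley skewness = 14.3000 / 57.9000 ≈ 0.2470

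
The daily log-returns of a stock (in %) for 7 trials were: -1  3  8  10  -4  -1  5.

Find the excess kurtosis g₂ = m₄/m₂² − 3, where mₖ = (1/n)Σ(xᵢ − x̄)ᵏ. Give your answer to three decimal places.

x̄ = 2.8571
Σ(xᵢ − x̄)² = 158.8571 ⇒ m₂ = 22.69388
Σ(xᵢ − x̄)⁴ = 5977.3178 ⇒ m₄ = 853.90254
m₂² = 515.01208
g₂ = m₄/m₂² − 3 = 1.65802 − 3 ≈ -1.342

-1.342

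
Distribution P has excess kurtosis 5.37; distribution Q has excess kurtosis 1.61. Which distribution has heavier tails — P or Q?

P

Higher excess kurtosis ⇒ heavier tails relative to the normal distribution.
5.37 vs 1.61: the larger is 5.37, so P has heavier tails.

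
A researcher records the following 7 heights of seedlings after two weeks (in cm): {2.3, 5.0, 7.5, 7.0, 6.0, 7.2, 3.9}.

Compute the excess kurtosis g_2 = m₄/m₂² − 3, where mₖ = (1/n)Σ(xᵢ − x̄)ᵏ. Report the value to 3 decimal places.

x̄ = 5.5571
Σ(xᵢ − x̄)² = 22.4171 ⇒ m₂ = 3.20245
Σ(xᵢ − x̄)⁴ = 146.0933 ⇒ m₄ = 20.87047
m₂² = 10.25568
g_2 = m₄/m₂² − 3 = 2.03502 − 3 ≈ -0.965

-0.965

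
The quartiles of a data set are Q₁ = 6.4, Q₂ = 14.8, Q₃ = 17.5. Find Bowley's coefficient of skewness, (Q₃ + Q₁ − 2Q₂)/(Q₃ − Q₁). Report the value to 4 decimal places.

numerator: Q₃ + Q₁ − 2Q₂ = 17.5 + 6.4 − 2×14.8 = -5.7000
denominator: Q₃ − Q₁ = 17.5 − 6.4 = 11.1000
Bowley skewness = -5.7000 / 11.1000 ≈ -0.5135

-0.5135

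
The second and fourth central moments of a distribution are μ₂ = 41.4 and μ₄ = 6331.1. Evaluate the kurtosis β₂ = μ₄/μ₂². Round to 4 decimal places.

3.6938

μ₂² = 41.4² = 1713.96000
μ₄/μ₂² = 6331.1 / 1713.96000 = 3.69384
β₂ ≈ 3.6938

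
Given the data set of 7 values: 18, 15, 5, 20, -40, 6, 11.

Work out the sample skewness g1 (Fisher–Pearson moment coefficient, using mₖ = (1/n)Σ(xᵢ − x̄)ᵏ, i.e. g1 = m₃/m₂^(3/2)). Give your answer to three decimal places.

-1.727

x̄ = (18 + 15 + 5 + 20 - 40 + 6 + 11) / 7 = 5.0000
deviations (xᵢ − x̄): 13.0000, 10.0000, 0.0000, 15.0000, -45.0000, 1.0000, 6.0000
Σ(xᵢ − x̄)² = 2556.0000 ⇒ m₂ = 2556.0000/7 = 365.14286
Σ(xᵢ − x̄)³ = -84336.0000 ⇒ m₃ = -84336.0000/7 = -12048.00000
m₂^(3/2) = 365.14286^(1.5) = 6977.40953
g1 = m₃ / m₂^(3/2) = -12048.00000 / 6977.40953 ≈ -1.727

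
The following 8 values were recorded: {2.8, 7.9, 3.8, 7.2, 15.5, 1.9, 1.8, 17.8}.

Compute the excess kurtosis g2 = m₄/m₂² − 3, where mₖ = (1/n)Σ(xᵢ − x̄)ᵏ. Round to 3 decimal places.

x̄ = 7.3375
Σ(xᵢ − x̄)² = 269.7588 ⇒ m₂ = 33.71984
Σ(xᵢ − x̄)⁴ = 18816.4737 ⇒ m₄ = 2352.05921
m₂² = 1137.02786
g2 = m₄/m₂² − 3 = 2.06860 − 3 ≈ -0.931

-0.931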